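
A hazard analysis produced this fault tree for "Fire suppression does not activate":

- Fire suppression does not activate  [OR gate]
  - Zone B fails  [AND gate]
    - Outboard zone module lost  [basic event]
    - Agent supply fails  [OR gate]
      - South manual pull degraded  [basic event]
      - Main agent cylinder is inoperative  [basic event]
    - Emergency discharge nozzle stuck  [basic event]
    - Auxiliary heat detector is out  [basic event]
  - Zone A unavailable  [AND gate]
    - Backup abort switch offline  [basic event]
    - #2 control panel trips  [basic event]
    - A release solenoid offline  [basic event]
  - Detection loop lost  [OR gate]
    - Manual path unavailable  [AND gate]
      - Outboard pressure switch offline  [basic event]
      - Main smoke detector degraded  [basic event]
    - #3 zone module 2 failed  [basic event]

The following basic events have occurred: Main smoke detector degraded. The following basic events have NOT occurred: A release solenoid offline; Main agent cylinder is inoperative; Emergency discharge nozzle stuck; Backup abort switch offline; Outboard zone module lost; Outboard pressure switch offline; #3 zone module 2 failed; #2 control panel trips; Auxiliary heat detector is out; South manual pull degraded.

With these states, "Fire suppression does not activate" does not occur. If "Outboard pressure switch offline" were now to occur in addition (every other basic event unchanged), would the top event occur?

Yes

Counterfactual: set "Outboard pressure switch offline" to occurred.
Agent supply fails [OR]: South manual pull degraded=not, Main agent cylinder is inoperative=not → no input occurs → does not occur.
Zone B fails [AND]: Outboard zone module lost=not, Agent supply fails=not, Emergency discharge nozzle stuck=not, Auxiliary heat detector is out=not → not all inputs occur → does not occur.
Zone A unavailable [AND]: Backup abort switch offline=not, #2 control panel trips=not, A release solenoid offline=not → not all inputs occur → does not occur.
Manual path unavailable [AND]: Outboard pressure switch offline=occurs, Main smoke detector degraded=occurs → all inputs occur → occurs.
Detection loop lost [OR]: Manual path unavailable=occurs, #3 zone module 2 failed=not → at least one input occurs → occurs.
Fire suppression does not activate [OR]: Zone B fails=not, Zone A unavailable=not, Detection loop lost=occurs → at least one input occurs → occurs.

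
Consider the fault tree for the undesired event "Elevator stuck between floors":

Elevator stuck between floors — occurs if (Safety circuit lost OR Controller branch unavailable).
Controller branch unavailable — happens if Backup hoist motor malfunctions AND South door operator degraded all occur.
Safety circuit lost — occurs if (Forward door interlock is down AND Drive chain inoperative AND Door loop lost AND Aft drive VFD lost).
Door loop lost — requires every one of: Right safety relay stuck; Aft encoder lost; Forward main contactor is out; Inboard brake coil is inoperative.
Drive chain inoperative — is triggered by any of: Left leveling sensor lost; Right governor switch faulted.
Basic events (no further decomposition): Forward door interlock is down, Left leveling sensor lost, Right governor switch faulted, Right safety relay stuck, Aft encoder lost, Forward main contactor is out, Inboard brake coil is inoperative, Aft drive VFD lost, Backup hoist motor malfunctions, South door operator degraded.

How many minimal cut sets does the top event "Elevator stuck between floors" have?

3

Drive chain inoperative [OR]: union of children's cut sets → 2 cut set(s).
Door loop lost [AND]: one cut set from each child combined → 1 × 1 × 1 × 1 = 1 cut set(s).
Safety circuit lost [AND]: one cut set from each child combined → 1 × 2 × 1 × 1 = 2 cut set(s).
Controller branch unavailable [AND]: one cut set from each child combined → 1 × 1 = 1 cut set(s).
Elevator stuck between floors [OR]: union of children's cut sets → 3 cut set(s).
Minimal cut sets: {Aft drive VFD lost, Aft encoder lost, Forward door interlock is down, Forward main contactor is out, Inboard brake coil is inoperative, Left leveling sensor lost, Right safety relay stuck}; {Aft drive VFD lost, Aft encoder lost, Forward door interlock is down, Forward main contactor is out, Inboard brake coil is inoperative, Right governor switch faulted, Right safety relay stuck}; {Backup hoist motor malfunctions, South door operator degraded}.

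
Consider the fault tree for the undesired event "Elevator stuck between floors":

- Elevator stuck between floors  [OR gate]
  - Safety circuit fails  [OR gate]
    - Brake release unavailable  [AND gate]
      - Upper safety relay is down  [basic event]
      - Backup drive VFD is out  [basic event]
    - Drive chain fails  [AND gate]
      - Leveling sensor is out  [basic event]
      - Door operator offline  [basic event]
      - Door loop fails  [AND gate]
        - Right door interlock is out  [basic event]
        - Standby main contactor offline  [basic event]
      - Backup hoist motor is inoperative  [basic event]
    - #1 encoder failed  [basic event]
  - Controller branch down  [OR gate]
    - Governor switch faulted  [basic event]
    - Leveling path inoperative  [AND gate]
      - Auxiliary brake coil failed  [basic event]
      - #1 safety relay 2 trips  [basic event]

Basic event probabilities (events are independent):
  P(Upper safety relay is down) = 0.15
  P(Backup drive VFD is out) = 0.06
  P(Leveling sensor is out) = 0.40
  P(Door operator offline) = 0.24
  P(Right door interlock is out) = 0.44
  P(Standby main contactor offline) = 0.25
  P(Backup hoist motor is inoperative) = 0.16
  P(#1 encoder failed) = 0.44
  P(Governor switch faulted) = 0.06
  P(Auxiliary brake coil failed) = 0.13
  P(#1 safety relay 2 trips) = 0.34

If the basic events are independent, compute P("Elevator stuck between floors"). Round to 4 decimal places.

0.5022

P(Brake release unavailable) [AND] = 0.15 × 0.06 = 0.009000
P(Door loop fails) [AND] = 0.44 × 0.25 = 0.110000
P(Drive chain fails) [AND] = 0.40 × 0.24 × 0.110000 × 0.16 = 0.001690
P(Safety circuit fails) [OR] = 1 − (1−0.009000) × (1−0.001690) × (1−0.44) = 0.445978
P(Leveling path inoperative) [AND] = 0.13 × 0.34 = 0.044200
P(Controller branch down) [OR] = 1 − (1−0.06) × (1−0.044200) = 0.101548
P(Elevator stuck between floors) [OR] = 1 − (1−0.445978) × (1−0.101548) = 0.502238
Rounded to 4 decimal places: P(Elevator stuck between floors) ≈ 0.5022.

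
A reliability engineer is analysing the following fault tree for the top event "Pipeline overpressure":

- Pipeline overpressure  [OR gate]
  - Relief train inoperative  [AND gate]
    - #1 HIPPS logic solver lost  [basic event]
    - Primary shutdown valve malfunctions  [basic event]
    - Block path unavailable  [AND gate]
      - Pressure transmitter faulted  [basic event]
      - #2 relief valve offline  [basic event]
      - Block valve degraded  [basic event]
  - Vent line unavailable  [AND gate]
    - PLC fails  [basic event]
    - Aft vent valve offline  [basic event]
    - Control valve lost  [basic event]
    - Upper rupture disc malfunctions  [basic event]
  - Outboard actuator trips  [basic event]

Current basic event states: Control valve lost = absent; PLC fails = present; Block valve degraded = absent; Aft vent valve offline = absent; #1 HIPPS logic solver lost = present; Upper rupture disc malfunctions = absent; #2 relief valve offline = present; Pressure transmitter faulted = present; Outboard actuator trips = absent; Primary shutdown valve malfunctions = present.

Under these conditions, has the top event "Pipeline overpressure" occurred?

Block path unavailable [AND]: Pressure transmitter faulted=occurs, #2 relief valve offline=occurs, Block valve degraded=not → not all inputs occur → does not occur.
Relief train inoperative [AND]: #1 HIPPS logic solver lost=occurs, Primary shutdown valve malfunctions=occurs, Block path unavailable=not → not all inputs occur → does not occur.
Vent line unavailable [AND]: PLC fails=occurs, Aft vent valve offline=not, Control valve lost=not, Upper rupture disc malfunctions=not → not all inputs occur → does not occur.
Pipeline overpressure [OR]: Relief train inoperative=not, Vent line unavailable=not, Outboard actuator trips=not → no input occurs → does not occur.

No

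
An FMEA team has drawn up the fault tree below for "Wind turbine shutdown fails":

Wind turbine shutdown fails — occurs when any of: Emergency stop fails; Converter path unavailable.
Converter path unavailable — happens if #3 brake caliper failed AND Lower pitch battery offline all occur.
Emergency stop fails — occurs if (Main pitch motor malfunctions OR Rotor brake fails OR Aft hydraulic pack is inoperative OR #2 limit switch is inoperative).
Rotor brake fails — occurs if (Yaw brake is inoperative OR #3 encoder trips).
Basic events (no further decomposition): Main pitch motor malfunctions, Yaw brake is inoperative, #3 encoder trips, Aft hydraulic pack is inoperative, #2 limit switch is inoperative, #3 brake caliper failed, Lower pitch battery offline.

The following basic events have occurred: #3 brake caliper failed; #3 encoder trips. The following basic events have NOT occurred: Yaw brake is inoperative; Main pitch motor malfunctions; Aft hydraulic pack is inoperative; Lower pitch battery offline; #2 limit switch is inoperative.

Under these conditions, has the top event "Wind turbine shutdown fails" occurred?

Rotor brake fails [OR]: Yaw brake is inoperative=not, #3 encoder trips=occurs → at least one input occurs → occurs.
Emergency stop fails [OR]: Main pitch motor malfunctions=not, Rotor brake fails=occurs, Aft hydraulic pack is inoperative=not, #2 limit switch is inoperative=not → at least one input occurs → occurs.
Converter path unavailable [AND]: #3 brake caliper failed=occurs, Lower pitch battery offline=not → not all inputs occur → does not occur.
Wind turbine shutdown fails [OR]: Emergency stop fails=occurs, Converter path unavailable=not → at least one input occurs → occurs.

Yes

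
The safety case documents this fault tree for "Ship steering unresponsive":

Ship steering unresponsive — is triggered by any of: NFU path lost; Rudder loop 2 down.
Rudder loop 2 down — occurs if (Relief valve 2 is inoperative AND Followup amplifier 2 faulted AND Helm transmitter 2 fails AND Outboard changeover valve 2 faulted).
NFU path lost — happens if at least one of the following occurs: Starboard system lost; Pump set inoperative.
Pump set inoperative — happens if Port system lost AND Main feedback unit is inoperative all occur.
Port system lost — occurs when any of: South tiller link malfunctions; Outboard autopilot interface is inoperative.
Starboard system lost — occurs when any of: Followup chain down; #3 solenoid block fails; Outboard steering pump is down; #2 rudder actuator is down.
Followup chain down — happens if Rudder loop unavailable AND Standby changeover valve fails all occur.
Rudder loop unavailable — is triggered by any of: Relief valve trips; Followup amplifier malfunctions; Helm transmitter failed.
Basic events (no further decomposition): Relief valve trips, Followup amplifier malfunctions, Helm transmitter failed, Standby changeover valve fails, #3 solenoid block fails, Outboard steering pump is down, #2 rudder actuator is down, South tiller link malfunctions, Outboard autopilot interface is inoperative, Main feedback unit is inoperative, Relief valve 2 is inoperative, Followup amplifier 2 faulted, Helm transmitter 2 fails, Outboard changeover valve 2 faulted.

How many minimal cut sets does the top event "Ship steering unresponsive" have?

9

Rudder loop unavailable [OR]: union of children's cut sets → 3 cut set(s).
Followup chain down [AND]: one cut set from each child combined → 3 × 1 = 3 cut set(s).
Starboard system lost [OR]: union of children's cut sets → 6 cut set(s).
Port system lost [OR]: union of children's cut sets → 2 cut set(s).
Pump set inoperative [AND]: one cut set from each child combined → 2 × 1 = 2 cut set(s).
NFU path lost [OR]: union of children's cut sets → 8 cut set(s).
Rudder loop 2 down [AND]: one cut set from each child combined → 1 × 1 × 1 × 1 = 1 cut set(s).
Ship steering unresponsive [OR]: union of children's cut sets → 9 cut set(s).
Minimal cut sets: {Relief valve trips, Standby changeover valve fails}; {Followup amplifier malfunctions, Standby changeover valve fails}; {Helm transmitter failed, Standby changeover valve fails}; {#3 solenoid block fails}; {Outboard steering pump is down}; {#2 rudder actuator is down}; {Main feedback unit is inoperative, South tiller link malfunctions}; {Main feedback unit is inoperative, Outboard autopilot interface is inoperative}; {Followup amplifier 2 faulted, Helm transmitter 2 fails, Outboard changeover valve 2 faulted, Relief valve 2 is inoperative}.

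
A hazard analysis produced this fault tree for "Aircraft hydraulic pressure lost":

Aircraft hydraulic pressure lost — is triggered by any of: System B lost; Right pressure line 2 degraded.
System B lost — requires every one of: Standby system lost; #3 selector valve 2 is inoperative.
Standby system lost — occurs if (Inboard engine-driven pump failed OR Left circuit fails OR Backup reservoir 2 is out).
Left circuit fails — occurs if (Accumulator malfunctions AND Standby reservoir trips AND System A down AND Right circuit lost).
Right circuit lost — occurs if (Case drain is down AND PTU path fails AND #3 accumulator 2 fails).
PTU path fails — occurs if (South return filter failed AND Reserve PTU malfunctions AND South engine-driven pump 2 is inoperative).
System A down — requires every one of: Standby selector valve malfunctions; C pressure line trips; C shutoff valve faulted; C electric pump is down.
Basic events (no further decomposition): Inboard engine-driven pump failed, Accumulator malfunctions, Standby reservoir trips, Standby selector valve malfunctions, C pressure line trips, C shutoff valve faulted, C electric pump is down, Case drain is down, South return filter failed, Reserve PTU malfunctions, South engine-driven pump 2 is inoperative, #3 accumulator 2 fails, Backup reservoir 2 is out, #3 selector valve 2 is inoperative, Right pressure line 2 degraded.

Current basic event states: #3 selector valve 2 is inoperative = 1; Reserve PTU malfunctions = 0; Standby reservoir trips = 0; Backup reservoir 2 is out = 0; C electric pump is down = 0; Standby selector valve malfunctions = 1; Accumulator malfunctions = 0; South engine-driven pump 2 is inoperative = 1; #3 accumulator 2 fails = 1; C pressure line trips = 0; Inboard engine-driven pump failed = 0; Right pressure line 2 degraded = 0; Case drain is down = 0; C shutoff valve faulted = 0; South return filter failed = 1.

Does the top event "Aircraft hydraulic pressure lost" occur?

No

System A down [AND]: Standby selector valve malfunctions=occurs, C pressure line trips=not, C shutoff valve faulted=not, C electric pump is down=not → not all inputs occur → does not occur.
PTU path fails [AND]: South return filter failed=occurs, Reserve PTU malfunctions=not, South engine-driven pump 2 is inoperative=occurs → not all inputs occur → does not occur.
Right circuit lost [AND]: Case drain is down=not, PTU path fails=not, #3 accumulator 2 fails=occurs → not all inputs occur → does not occur.
Left circuit fails [AND]: Accumulator malfunctions=not, Standby reservoir trips=not, System A down=not, Right circuit lost=not → not all inputs occur → does not occur.
Standby system lost [OR]: Inboard engine-driven pump failed=not, Left circuit fails=not, Backup reservoir 2 is out=not → no input occurs → does not occur.
System B lost [AND]: Standby system lost=not, #3 selector valve 2 is inoperative=occurs → not all inputs occur → does not occur.
Aircraft hydraulic pressure lost [OR]: System B lost=not, Right pressure line 2 degraded=not → no input occurs → does not occur.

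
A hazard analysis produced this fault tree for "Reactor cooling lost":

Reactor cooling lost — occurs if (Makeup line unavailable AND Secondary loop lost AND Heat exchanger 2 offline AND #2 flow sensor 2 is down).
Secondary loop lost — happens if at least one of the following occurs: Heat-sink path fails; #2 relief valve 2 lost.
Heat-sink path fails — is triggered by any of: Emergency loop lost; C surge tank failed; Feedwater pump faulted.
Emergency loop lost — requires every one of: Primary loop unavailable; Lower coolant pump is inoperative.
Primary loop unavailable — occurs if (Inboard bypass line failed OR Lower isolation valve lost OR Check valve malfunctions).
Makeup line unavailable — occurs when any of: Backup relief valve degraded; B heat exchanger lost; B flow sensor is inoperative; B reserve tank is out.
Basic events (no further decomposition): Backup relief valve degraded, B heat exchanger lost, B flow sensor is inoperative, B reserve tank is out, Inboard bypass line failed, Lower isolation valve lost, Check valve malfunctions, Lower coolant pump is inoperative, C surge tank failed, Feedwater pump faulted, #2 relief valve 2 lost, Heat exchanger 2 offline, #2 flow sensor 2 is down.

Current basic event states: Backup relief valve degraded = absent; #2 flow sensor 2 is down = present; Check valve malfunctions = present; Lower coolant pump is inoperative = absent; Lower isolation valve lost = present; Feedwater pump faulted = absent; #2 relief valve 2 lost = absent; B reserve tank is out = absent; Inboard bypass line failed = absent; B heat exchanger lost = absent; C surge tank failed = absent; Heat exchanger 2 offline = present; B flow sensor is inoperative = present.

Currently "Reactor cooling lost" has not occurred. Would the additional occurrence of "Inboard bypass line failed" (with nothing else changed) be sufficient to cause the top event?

Counterfactual: set "Inboard bypass line failed" to occurred.
Makeup line unavailable [OR]: Backup relief valve degraded=not, B heat exchanger lost=not, B flow sensor is inoperative=occurs, B reserve tank is out=not → at least one input occurs → occurs.
Primary loop unavailable [OR]: Inboard bypass line failed=occurs, Lower isolation valve lost=occurs, Check valve malfunctions=occurs → at least one input occurs → occurs.
Emergency loop lost [AND]: Primary loop unavailable=occurs, Lower coolant pump is inoperative=not → not all inputs occur → does not occur.
Heat-sink path fails [OR]: Emergency loop lost=not, C surge tank failed=not, Feedwater pump faulted=not → no input occurs → does not occur.
Secondary loop lost [OR]: Heat-sink path fails=not, #2 relief valve 2 lost=not → no input occurs → does not occur.
Reactor cooling lost [AND]: Makeup line unavailable=occurs, Secondary loop lost=not, Heat exchanger 2 offline=occurs, #2 flow sensor 2 is down=occurs → not all inputs occur → does not occur.

No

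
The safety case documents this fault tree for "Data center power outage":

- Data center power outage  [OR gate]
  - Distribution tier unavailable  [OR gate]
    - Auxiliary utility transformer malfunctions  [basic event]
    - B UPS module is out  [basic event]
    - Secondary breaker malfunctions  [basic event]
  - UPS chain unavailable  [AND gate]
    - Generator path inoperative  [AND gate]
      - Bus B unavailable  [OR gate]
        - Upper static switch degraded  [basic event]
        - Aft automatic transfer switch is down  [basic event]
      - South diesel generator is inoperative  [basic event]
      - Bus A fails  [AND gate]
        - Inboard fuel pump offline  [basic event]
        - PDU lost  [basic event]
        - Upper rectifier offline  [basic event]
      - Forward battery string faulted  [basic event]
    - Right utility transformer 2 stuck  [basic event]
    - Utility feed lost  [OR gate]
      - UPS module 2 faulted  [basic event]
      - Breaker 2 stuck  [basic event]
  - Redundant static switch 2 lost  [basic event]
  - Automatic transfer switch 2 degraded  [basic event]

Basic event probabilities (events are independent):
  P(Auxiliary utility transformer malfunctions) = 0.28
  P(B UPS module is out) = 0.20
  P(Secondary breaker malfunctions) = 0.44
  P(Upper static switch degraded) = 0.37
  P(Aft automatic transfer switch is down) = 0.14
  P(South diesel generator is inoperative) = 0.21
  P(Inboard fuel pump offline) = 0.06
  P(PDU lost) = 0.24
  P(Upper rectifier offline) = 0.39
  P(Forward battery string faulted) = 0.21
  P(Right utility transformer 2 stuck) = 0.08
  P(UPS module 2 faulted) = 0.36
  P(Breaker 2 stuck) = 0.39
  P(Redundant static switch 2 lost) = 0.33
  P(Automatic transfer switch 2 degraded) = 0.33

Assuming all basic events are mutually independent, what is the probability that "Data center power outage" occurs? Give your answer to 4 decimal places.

0.8552

P(Distribution tier unavailable) [OR] = 1 − (1−0.28) × (1−0.20) × (1−0.44) = 0.677440
P(Bus B unavailable) [OR] = 1 − (1−0.37) × (1−0.14) = 0.458200
P(Bus A fails) [AND] = 0.06 × 0.24 × 0.39 = 0.005616
P(Generator path inoperative) [AND] = 0.458200 × 0.21 × 0.005616 × 0.21 = 0.000113
P(Utility feed lost) [OR] = 1 − (1−0.36) × (1−0.39) = 0.609600
P(UPS chain unavailable) [AND] = 0.000113 × 0.08 × 0.609600 = 0.000006
P(Data center power outage) [OR] = 1 − (1−0.677440) × (1−0.000006) × (1−0.33) × (1−0.33) = 0.855204
Rounded to 4 decimal places: P(Data center power outage) ≈ 0.8552.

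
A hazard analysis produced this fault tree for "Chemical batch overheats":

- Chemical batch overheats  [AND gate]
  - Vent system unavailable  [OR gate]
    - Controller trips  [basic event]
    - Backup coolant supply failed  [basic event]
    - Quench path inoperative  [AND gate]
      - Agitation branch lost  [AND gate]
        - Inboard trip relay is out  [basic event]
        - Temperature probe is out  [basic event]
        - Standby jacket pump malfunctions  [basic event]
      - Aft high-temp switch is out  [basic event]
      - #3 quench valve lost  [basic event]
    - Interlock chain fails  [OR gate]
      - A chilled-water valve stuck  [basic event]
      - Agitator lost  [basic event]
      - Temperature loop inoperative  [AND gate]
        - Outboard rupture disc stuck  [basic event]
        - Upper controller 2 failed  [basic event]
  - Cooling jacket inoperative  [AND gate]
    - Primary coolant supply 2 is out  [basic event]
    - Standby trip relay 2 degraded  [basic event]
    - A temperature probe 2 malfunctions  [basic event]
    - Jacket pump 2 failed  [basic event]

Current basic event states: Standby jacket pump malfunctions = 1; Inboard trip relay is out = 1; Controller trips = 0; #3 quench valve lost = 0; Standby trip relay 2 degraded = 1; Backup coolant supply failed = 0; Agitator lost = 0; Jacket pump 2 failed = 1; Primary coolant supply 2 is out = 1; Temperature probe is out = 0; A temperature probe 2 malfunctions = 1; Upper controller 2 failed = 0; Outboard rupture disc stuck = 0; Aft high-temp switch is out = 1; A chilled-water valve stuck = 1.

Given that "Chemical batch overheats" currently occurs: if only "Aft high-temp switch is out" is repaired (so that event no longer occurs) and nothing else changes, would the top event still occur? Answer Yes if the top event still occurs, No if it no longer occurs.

Counterfactual: set "Aft high-temp switch is out" to not occurred.
Agitation branch lost [AND]: Inboard trip relay is out=occurs, Temperature probe is out=not, Standby jacket pump malfunctions=occurs → not all inputs occur → does not occur.
Quench path inoperative [AND]: Agitation branch lost=not, Aft high-temp switch is out=not, #3 quench valve lost=not → not all inputs occur → does not occur.
Temperature loop inoperative [AND]: Outboard rupture disc stuck=not, Upper controller 2 failed=not → not all inputs occur → does not occur.
Interlock chain fails [OR]: A chilled-water valve stuck=occurs, Agitator lost=not, Temperature loop inoperative=not → at least one input occurs → occurs.
Vent system unavailable [OR]: Controller trips=not, Backup coolant supply failed=not, Quench path inoperative=not, Interlock chain fails=occurs → at least one input occurs → occurs.
Cooling jacket inoperative [AND]: Primary coolant supply 2 is out=occurs, Standby trip relay 2 degraded=occurs, A temperature probe 2 malfunctions=occurs, Jacket pump 2 failed=occurs → all inputs occur → occurs.
Chemical batch overheats [AND]: Vent system unavailable=occurs, Cooling jacket inoperative=occurs → all inputs occur → occurs.

Yes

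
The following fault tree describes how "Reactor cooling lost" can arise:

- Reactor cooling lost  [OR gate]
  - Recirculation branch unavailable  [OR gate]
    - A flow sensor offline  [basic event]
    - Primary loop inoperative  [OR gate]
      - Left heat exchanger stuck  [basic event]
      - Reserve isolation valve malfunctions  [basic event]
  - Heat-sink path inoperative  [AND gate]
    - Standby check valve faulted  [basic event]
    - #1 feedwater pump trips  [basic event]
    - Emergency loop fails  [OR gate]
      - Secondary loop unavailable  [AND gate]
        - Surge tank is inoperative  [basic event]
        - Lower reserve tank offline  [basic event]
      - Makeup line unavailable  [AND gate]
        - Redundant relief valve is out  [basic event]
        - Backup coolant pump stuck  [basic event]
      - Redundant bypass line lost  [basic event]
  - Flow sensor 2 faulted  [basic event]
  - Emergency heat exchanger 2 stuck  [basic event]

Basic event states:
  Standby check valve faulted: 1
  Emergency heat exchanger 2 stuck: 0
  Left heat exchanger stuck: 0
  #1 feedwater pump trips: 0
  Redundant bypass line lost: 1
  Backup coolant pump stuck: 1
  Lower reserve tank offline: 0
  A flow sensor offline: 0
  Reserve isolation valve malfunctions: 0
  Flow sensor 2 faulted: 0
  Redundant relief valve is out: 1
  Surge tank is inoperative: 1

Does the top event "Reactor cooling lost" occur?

No

Primary loop inoperative [OR]: Left heat exchanger stuck=not, Reserve isolation valve malfunctions=not → no input occurs → does not occur.
Recirculation branch unavailable [OR]: A flow sensor offline=not, Primary loop inoperative=not → no input occurs → does not occur.
Secondary loop unavailable [AND]: Surge tank is inoperative=occurs, Lower reserve tank offline=not → not all inputs occur → does not occur.
Makeup line unavailable [AND]: Redundant relief valve is out=occurs, Backup coolant pump stuck=occurs → all inputs occur → occurs.
Emergency loop fails [OR]: Secondary loop unavailable=not, Makeup line unavailable=occurs, Redundant bypass line lost=occurs → at least one input occurs → occurs.
Heat-sink path inoperative [AND]: Standby check valve faulted=occurs, #1 feedwater pump trips=not, Emergency loop fails=occurs → not all inputs occur → does not occur.
Reactor cooling lost [OR]: Recirculation branch unavailable=not, Heat-sink path inoperative=not, Flow sensor 2 faulted=not, Emergency heat exchanger 2 stuck=not → no input occurs → does not occur.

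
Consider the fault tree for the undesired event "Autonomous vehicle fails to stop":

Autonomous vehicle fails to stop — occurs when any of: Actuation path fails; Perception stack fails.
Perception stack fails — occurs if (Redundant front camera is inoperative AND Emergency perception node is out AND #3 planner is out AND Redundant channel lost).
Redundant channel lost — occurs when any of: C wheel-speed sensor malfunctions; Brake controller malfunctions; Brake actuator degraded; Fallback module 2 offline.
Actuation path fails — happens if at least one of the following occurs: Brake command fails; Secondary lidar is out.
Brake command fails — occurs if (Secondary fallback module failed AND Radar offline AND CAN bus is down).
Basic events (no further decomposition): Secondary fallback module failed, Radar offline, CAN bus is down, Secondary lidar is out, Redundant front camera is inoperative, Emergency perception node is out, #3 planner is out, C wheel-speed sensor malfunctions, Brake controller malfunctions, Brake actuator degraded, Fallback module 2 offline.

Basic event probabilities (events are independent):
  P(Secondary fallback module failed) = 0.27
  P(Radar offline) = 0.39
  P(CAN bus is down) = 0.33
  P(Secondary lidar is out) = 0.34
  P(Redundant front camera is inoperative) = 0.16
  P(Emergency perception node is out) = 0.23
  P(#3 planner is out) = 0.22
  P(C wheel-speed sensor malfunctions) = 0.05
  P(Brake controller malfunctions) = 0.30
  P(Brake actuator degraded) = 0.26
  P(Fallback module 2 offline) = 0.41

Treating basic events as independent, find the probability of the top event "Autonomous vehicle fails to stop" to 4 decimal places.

0.3666

P(Brake command fails) [AND] = 0.27 × 0.39 × 0.33 = 0.034749
P(Actuation path fails) [OR] = 1 − (1−0.034749) × (1−0.34) = 0.362934
P(Redundant channel lost) [OR] = 1 − (1−0.05) × (1−0.30) × (1−0.26) × (1−0.41) = 0.709661
P(Perception stack fails) [AND] = 0.16 × 0.23 × 0.22 × 0.709661 = 0.005745
P(Autonomous vehicle fails to stop) [OR] = 1 − (1−0.362934) × (1−0.005745) = 0.366594
Rounded to 4 decimal places: P(Autonomous vehicle fails to stop) ≈ 0.3666.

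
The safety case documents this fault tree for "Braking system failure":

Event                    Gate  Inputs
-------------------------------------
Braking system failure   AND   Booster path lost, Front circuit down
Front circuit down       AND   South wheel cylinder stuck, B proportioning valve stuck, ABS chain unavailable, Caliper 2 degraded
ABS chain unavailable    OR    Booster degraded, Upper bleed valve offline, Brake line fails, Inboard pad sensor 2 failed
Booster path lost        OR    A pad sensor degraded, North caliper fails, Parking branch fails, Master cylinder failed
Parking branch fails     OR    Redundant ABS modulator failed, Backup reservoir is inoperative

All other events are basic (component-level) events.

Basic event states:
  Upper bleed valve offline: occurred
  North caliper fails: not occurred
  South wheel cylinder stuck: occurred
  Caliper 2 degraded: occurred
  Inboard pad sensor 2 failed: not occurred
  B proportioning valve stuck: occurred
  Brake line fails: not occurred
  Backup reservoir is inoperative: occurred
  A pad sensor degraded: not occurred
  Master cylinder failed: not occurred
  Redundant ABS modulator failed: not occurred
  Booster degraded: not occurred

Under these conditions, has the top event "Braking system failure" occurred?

Parking branch fails [OR]: Redundant ABS modulator failed=not, Backup reservoir is inoperative=occurs → at least one input occurs → occurs.
Booster path lost [OR]: A pad sensor degraded=not, North caliper fails=not, Parking branch fails=occurs, Master cylinder failed=not → at least one input occurs → occurs.
ABS chain unavailable [OR]: Booster degraded=not, Upper bleed valve offline=occurs, Brake line fails=not, Inboard pad sensor 2 failed=not → at least one input occurs → occurs.
Front circuit down [AND]: South wheel cylinder stuck=occurs, B proportioning valve stuck=occurs, ABS chain unavailable=occurs, Caliper 2 degraded=occurs → all inputs occur → occurs.
Braking system failure [AND]: Booster path lost=occurs, Front circuit down=occurs → all inputs occur → occurs.

Yes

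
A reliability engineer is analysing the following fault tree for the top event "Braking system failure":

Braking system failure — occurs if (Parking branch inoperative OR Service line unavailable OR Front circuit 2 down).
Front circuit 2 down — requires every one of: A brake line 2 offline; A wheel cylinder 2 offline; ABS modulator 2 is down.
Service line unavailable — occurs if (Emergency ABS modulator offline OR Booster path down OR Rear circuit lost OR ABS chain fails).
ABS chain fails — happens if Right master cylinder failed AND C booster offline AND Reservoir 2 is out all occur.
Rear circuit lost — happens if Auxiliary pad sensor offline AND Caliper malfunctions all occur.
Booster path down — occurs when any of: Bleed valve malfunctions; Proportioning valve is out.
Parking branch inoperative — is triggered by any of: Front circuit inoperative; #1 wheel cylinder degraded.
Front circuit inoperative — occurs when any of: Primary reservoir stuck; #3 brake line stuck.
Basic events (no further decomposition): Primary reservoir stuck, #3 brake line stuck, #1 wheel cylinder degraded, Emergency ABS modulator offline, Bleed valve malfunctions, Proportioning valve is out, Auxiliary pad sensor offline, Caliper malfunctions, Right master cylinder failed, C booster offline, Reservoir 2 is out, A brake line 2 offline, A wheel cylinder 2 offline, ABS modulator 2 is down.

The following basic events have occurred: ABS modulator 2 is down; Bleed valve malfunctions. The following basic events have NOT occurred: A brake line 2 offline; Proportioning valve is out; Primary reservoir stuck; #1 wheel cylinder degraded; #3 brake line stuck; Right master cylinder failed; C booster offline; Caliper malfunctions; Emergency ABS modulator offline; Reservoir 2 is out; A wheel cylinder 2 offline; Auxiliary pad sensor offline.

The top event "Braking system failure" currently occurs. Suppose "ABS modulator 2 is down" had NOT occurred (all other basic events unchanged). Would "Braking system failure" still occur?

Counterfactual: set "ABS modulator 2 is down" to not occurred.
Front circuit inoperative [OR]: Primary reservoir stuck=not, #3 brake line stuck=not → no input occurs → does not occur.
Parking branch inoperative [OR]: Front circuit inoperative=not, #1 wheel cylinder degraded=not → no input occurs → does not occur.
Booster path down [OR]: Bleed valve malfunctions=occurs, Proportioning valve is out=not → at least one input occurs → occurs.
Rear circuit lost [AND]: Auxiliary pad sensor offline=not, Caliper malfunctions=not → not all inputs occur → does not occur.
ABS chain fails [AND]: Right master cylinder failed=not, C booster offline=not, Reservoir 2 is out=not → not all inputs occur → does not occur.
Service line unavailable [OR]: Emergency ABS modulator offline=not, Booster path down=occurs, Rear circuit lost=not, ABS chain fails=not → at least one input occurs → occurs.
Front circuit 2 down [AND]: A brake line 2 offline=not, A wheel cylinder 2 offline=not, ABS modulator 2 is down=not → not all inputs occur → does not occur.
Braking system failure [OR]: Parking branch inoperative=not, Service line unavailable=occurs, Front circuit 2 down=not → at least one input occurs → occurs.

Yes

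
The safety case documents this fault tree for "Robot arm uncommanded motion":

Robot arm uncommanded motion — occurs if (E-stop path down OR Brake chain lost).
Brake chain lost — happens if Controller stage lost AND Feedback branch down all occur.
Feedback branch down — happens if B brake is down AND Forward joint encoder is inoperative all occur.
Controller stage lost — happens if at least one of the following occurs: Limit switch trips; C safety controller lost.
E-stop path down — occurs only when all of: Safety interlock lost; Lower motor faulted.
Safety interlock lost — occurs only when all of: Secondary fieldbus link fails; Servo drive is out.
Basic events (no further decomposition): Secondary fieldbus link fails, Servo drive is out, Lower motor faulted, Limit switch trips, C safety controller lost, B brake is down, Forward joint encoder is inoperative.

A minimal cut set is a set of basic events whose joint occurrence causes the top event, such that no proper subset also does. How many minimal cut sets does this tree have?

3

Safety interlock lost [AND]: one cut set from each child combined → 1 × 1 = 1 cut set(s).
E-stop path down [AND]: one cut set from each child combined → 1 × 1 = 1 cut set(s).
Controller stage lost [OR]: union of children's cut sets → 2 cut set(s).
Feedback branch down [AND]: one cut set from each child combined → 1 × 1 = 1 cut set(s).
Brake chain lost [AND]: one cut set from each child combined → 2 × 1 = 2 cut set(s).
Robot arm uncommanded motion [OR]: union of children's cut sets → 3 cut set(s).
Minimal cut sets: {Lower motor faulted, Secondary fieldbus link fails, Servo drive is out}; {B brake is down, Forward joint encoder is inoperative, Limit switch trips}; {B brake is down, C safety controller lost, Forward joint encoder is inoperative}.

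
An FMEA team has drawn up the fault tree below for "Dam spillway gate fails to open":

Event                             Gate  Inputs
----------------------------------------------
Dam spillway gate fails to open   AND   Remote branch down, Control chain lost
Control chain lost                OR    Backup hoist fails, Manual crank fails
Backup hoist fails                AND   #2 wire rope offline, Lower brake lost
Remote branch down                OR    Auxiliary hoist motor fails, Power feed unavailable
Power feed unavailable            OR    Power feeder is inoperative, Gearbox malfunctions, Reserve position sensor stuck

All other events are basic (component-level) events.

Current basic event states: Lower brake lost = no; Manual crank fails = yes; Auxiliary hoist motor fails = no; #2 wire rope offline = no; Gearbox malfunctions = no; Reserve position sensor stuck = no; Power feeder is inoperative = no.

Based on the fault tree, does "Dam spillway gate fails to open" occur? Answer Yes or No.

No

Power feed unavailable [OR]: Power feeder is inoperative=not, Gearbox malfunctions=not, Reserve position sensor stuck=not → no input occurs → does not occur.
Remote branch down [OR]: Auxiliary hoist motor fails=not, Power feed unavailable=not → no input occurs → does not occur.
Backup hoist fails [AND]: #2 wire rope offline=not, Lower brake lost=not → not all inputs occur → does not occur.
Control chain lost [OR]: Backup hoist fails=not, Manual crank fails=occurs → at least one input occurs → occurs.
Dam spillway gate fails to open [AND]: Remote branch down=not, Control chain lost=occurs → not all inputs occur → does not occur.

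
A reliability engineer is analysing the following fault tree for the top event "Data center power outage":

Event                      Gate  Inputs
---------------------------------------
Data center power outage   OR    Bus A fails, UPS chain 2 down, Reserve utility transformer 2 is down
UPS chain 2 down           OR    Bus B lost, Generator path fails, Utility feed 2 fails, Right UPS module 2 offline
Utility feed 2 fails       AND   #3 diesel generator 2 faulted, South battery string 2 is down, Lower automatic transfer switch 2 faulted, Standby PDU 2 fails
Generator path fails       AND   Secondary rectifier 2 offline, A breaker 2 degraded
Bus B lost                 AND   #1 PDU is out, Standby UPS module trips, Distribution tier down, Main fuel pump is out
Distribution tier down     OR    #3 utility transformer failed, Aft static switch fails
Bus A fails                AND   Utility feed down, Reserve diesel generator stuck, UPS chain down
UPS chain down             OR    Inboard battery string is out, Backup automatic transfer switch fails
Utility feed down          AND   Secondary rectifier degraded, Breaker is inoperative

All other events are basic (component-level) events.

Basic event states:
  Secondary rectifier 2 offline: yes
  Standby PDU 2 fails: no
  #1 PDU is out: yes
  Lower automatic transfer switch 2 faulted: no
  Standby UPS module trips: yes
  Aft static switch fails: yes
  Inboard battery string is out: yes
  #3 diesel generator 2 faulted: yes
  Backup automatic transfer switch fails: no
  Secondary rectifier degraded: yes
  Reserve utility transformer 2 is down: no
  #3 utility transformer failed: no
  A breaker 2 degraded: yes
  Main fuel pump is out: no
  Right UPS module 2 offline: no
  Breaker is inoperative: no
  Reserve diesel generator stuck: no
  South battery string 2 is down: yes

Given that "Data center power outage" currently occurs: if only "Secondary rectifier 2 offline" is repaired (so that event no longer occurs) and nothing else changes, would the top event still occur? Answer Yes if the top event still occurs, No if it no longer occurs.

No

Counterfactual: set "Secondary rectifier 2 offline" to not occurred.
Utility feed down [AND]: Secondary rectifier degraded=occurs, Breaker is inoperative=not → not all inputs occur → does not occur.
UPS chain down [OR]: Inboard battery string is out=occurs, Backup automatic transfer switch fails=not → at least one input occurs → occurs.
Bus A fails [AND]: Utility feed down=not, Reserve diesel generator stuck=not, UPS chain down=occurs → not all inputs occur → does not occur.
Distribution tier down [OR]: #3 utility transformer failed=not, Aft static switch fails=occurs → at least one input occurs → occurs.
Bus B lost [AND]: #1 PDU is out=occurs, Standby UPS module trips=occurs, Distribution tier down=occurs, Main fuel pump is out=not → not all inputs occur → does not occur.
Generator path fails [AND]: Secondary rectifier 2 offline=not, A breaker 2 degraded=occurs → not all inputs occur → does not occur.
Utility feed 2 fails [AND]: #3 diesel generator 2 faulted=occurs, South battery string 2 is down=occurs, Lower automatic transfer switch 2 faulted=not, Standby PDU 2 fails=not → not all inputs occur → does not occur.
UPS chain 2 down [OR]: Bus B lost=not, Generator path fails=not, Utility feed 2 fails=not, Right UPS module 2 offline=not → no input occurs → does not occur.
Data center power outage [OR]: Bus A fails=not, UPS chain 2 down=not, Reserve utility transformer 2 is down=not → no input occurs → does not occur.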